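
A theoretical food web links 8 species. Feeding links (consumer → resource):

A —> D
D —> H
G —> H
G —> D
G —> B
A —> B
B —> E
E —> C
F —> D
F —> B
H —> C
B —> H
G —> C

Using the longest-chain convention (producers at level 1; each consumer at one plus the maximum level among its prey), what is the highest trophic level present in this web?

4

Producers (level 1): C.
C → E → B → A gives A level 4.
No species has a prey at level 4, so no species reaches level 5.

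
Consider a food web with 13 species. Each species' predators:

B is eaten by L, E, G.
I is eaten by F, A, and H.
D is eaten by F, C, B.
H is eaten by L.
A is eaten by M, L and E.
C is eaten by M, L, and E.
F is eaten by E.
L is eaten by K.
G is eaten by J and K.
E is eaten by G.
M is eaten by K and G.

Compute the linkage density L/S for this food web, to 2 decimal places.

There are L = 23 links among S = 13 species.
L/S = 23/13 = 1.7692 ≈ 1.77.

L/S = 1.77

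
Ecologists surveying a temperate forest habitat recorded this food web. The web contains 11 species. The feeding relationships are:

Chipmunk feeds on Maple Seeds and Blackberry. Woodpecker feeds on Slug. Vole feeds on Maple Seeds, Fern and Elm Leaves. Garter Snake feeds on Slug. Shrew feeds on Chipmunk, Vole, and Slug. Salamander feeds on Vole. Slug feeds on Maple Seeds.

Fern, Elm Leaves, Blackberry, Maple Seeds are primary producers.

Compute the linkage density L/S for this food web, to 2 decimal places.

There are L = 12 links among S = 11 species.
L/S = 12/11 = 1.0909 ≈ 1.09.

L/S = 1.09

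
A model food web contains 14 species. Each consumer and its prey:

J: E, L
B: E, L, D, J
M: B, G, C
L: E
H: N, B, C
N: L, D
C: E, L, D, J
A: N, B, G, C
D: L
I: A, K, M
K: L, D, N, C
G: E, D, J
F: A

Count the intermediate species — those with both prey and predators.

10

Intermediate species (has both prey and predators): L, D, J, N, B, G, C, A, K, M.
Count: 10.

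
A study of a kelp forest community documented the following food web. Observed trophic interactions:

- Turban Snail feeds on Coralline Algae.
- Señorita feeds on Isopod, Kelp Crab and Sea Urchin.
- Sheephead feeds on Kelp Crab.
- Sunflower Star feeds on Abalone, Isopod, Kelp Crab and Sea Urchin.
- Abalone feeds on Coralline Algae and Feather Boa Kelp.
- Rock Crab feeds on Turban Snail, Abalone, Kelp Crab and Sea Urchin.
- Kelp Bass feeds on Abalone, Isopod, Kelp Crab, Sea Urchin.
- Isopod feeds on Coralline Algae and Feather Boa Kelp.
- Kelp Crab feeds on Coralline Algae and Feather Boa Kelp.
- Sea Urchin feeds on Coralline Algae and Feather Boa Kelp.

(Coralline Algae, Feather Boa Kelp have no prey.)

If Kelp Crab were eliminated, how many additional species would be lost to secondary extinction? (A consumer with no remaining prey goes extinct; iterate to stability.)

1

Remove Kelp Crab.
Round 1: Sheephead (all prey gone) → extinct.
No further losses. Total secondary extinctions: 1.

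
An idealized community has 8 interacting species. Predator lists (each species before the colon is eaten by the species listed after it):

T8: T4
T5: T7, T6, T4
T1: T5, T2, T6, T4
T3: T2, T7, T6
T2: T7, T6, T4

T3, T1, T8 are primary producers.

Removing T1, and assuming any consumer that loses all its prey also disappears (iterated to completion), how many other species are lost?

1

Remove T1.
Round 1: T5 (all prey gone) → extinct.
No further losses. Total secondary extinctions: 1.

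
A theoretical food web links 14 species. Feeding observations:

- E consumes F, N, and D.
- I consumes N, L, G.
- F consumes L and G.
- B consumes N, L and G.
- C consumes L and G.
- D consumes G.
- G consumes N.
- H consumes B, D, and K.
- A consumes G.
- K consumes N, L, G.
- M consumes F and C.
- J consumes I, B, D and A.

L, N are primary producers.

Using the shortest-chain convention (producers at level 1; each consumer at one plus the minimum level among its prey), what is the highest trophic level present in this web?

Producers (level 1): L, N.
Following each consumer down to its lowest-level prey: N → G → D (levels 1 through 3).
All prey of D (G 2) are at level 2 or above, so D is at level 1 + 2 = 3.
Every consumer has at least one prey at level 2 or below, so none exceeds level 3.

3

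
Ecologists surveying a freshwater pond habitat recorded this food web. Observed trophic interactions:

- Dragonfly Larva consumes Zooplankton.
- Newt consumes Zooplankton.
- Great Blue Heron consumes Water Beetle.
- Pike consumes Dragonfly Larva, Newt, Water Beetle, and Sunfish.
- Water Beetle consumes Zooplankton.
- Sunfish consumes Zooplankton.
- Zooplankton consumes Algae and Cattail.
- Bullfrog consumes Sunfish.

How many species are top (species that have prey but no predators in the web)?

Top species (has prey, but nothing eats it): Great Blue Heron, Bullfrog, Pike.
Count: 3.

3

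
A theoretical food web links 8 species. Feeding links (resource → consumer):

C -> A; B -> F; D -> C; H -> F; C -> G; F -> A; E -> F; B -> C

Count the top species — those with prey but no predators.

Top species (has prey, but nothing eats it): A, G.
Count: 2.

2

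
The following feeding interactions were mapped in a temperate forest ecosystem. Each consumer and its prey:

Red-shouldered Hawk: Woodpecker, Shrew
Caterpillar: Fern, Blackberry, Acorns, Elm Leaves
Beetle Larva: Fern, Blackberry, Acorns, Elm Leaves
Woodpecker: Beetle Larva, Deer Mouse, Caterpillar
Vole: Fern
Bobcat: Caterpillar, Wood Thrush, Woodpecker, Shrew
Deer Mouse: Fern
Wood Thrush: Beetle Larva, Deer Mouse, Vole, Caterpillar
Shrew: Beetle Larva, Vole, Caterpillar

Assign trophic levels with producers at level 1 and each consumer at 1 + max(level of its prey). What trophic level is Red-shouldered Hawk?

Trophic level 4

Fern is a producer → level 1.
Beetle Larva eats Fern (level 1); other prey at levels: Blackberry 1, Acorns 1, Elm Leaves 1 → level 2.
Woodpecker eats Beetle Larva (level 2); other prey at levels: Deer Mouse 2, Caterpillar 2 → level 3.
Red-shouldered Hawk eats Woodpecker (level 3); other prey at levels: Shrew 3 → level 4.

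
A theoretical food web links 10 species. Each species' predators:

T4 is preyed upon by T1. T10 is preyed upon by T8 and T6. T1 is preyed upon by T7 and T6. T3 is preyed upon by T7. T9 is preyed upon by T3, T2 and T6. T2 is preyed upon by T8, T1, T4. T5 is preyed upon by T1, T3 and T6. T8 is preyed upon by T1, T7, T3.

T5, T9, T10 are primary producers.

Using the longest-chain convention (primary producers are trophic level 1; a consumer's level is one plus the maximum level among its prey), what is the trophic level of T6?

Trophic level 5

T9 is a producer → level 1.
T2 eats T9 → level 2.
T8 eats T2 (level 2); other prey at levels: T10 1 → level 3.
T1 eats T8 (level 3); other prey at levels: T5 1, T2 2, T4 3 → level 4.
T6 eats T1 (level 4); other prey at levels: T5 1, T9 1, T10 1 → level 5.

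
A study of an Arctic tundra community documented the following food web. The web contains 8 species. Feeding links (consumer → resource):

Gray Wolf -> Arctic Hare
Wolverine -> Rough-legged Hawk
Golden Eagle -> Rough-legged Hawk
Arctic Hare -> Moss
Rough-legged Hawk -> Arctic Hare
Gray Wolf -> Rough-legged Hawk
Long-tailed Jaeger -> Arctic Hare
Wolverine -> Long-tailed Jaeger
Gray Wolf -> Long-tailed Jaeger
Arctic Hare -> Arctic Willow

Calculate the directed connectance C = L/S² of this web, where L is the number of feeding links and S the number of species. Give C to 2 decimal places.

C = 0.16

The web has S = 8 species and L = 10 feeding links.
C = L / S² = 10 / 64 = 0.1562 ≈ 0.16.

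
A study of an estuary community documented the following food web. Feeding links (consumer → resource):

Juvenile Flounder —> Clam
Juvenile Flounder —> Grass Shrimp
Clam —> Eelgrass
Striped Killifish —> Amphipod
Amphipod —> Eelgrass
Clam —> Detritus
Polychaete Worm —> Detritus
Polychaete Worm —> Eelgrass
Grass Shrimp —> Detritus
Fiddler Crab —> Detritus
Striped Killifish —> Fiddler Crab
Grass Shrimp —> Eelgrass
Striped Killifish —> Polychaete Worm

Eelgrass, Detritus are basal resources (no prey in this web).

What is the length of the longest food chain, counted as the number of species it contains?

3 species

One longest chain: Eelgrass → Amphipod → Striped Killifish.
It has 3 species and 2 links.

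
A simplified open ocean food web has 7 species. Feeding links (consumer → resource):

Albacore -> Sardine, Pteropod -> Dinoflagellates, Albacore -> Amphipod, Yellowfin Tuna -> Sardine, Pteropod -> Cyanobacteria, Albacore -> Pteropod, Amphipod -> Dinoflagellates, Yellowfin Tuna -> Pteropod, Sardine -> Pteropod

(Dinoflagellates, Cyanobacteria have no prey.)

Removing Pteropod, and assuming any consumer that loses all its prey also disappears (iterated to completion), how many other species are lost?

2

Remove Pteropod.
Round 1: Sardine (all prey gone) → extinct.
Round 2: Yellowfin Tuna (all prey gone) → extinct.
No further losses. Total secondary extinctions: 2.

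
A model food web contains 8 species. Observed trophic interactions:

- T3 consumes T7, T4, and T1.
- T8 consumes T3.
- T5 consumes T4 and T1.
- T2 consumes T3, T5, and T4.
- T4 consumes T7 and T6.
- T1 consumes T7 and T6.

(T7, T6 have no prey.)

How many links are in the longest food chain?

3 links

One longest chain: T7 → T1 → T3 → T2.
It has 4 species and 3 links.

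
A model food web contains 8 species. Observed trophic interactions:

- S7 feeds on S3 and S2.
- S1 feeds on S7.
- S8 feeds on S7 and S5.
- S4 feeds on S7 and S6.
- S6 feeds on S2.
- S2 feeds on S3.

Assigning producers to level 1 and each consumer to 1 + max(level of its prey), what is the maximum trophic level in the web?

4

Producers (level 1): S3, S5.
S3 → S2 → S6 → S4 gives S4 level 4.
No species has a prey at level 4, so no species reaches level 5.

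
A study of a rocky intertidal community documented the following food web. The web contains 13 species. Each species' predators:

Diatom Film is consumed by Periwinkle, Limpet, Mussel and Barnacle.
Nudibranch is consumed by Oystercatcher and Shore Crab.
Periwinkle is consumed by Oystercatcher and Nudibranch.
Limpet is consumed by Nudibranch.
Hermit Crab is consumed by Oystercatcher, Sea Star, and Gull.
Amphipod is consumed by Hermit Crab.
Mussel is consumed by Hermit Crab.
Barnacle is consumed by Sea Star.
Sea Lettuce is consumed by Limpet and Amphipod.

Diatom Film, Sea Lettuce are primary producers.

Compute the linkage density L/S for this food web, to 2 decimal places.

L/S = 1.31

There are L = 17 links among S = 13 species.
L/S = 17/13 = 1.3077 ≈ 1.31.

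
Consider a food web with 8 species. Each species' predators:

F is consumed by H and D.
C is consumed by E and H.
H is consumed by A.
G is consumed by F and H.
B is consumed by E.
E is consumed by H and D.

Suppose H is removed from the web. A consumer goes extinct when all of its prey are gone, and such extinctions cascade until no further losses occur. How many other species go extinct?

1

Remove H.
Round 1: A (all prey gone) → extinct.
No further losses. Total secondary extinctions: 1.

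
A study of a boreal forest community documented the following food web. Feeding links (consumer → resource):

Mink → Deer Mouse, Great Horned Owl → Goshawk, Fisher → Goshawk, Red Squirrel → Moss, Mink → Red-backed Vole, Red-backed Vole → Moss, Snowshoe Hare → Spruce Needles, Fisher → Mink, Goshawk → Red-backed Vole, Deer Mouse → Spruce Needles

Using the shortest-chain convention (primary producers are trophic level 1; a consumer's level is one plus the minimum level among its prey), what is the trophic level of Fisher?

Trophic level 4

Moss is a producer → level 1.
Red-backed Vole eats Moss → level 2.
Goshawk eats Red-backed Vole → level 3.
Fisher eats Goshawk → level 4.
No prey of Fisher is below level 3, so 4 is the minimum.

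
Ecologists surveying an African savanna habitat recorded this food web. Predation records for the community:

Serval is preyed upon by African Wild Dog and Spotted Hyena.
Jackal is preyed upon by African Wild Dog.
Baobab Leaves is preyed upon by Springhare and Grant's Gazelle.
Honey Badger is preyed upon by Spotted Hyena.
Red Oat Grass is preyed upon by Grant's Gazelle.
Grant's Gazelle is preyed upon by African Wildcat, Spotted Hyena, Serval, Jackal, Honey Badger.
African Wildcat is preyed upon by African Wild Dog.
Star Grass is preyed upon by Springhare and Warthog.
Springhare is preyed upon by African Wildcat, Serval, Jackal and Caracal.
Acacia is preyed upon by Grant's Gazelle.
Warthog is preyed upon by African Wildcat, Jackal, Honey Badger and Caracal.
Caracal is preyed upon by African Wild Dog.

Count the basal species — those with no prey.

Basal species (no prey listed): Star Grass, Red Oat Grass, Acacia, Baobab Leaves.
Count: 4.

4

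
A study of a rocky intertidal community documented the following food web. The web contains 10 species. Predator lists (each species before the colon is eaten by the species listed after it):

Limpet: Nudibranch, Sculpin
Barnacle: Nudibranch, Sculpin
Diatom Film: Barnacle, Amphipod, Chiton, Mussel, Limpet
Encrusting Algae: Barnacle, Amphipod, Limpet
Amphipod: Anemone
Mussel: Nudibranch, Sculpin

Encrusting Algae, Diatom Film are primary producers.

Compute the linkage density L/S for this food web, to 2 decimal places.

L/S = 1.50

There are L = 15 links among S = 10 species.
L/S = 15/10 = 1.5000 ≈ 1.50.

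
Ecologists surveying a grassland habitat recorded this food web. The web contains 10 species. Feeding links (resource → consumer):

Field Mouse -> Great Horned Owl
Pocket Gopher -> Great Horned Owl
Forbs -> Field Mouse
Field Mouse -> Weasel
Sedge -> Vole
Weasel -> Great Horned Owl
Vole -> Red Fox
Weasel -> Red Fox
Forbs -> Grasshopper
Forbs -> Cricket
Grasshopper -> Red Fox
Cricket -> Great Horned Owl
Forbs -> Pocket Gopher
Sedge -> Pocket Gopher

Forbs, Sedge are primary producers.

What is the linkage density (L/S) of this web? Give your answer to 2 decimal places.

There are L = 14 links among S = 10 species.
L/S = 14/10 = 1.4000 ≈ 1.40.

L/S = 1.40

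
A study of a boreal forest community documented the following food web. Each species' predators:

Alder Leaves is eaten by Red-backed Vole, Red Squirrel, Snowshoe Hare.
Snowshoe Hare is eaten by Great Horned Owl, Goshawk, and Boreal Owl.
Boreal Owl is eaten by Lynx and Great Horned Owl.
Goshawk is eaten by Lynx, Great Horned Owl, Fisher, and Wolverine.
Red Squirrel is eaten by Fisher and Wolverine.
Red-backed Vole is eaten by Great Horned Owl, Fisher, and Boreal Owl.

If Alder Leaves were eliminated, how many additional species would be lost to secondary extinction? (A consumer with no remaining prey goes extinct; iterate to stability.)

Remove Alder Leaves.
Round 1: Snowshoe Hare (all prey gone), Red-backed Vole (all prey gone), Red Squirrel (all prey gone) → extinct.
Round 2: Boreal Owl (all prey gone), Goshawk (all prey gone) → extinct.
Round 3: Wolverine (all prey gone), Fisher (all prey gone), Lynx (all prey gone), Great Horned Owl (all prey gone) → extinct.
No further losses. Total secondary extinctions: 9.

9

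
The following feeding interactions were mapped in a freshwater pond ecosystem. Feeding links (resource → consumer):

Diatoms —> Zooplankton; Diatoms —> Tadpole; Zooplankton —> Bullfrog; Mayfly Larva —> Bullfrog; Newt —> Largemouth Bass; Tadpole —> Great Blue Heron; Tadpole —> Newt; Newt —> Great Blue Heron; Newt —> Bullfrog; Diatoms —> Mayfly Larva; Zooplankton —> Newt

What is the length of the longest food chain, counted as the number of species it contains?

4 species

One longest chain: Diatoms → Zooplankton → Newt → Bullfrog.
It has 4 species and 3 links.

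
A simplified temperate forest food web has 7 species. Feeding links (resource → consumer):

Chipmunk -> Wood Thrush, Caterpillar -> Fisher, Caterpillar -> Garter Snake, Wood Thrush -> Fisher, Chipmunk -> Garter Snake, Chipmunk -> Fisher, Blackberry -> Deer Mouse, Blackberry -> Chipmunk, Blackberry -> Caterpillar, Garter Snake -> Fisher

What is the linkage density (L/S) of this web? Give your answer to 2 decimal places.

L/S = 1.43

There are L = 10 links among S = 7 species.
L/S = 10/7 = 1.4286 ≈ 1.43.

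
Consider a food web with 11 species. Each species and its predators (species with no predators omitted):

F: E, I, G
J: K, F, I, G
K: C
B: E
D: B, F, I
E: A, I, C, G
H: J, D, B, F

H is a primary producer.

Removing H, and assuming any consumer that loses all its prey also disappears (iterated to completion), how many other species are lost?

10

Remove H.
Round 1: J (all prey gone), D (all prey gone) → extinct.
Round 2: K (all prey gone), B (all prey gone), F (all prey gone) → extinct.
Round 3: E (all prey gone) → extinct.
Round 4: A (all prey gone), I (all prey gone), C (all prey gone), G (all prey gone) → extinct.
No further losses. Total secondary extinctions: 10.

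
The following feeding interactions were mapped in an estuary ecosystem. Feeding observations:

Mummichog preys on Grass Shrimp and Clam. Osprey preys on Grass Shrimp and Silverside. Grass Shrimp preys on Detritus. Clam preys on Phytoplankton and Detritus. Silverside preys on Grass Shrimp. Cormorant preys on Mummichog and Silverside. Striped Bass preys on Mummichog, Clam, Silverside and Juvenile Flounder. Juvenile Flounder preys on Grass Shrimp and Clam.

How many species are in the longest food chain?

One longest chain: Detritus → Grass Shrimp → Silverside → Osprey.
It has 4 species and 3 links.

4 species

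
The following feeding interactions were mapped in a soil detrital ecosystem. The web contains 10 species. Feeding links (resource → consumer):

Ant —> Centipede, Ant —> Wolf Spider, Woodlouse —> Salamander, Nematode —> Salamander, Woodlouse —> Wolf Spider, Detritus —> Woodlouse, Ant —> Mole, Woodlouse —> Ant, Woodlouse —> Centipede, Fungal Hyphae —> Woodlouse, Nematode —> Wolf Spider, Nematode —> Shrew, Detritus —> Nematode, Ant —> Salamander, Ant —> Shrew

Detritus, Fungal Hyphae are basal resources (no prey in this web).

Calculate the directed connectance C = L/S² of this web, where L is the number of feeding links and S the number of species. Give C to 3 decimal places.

C = 0.150

The web has S = 10 species and L = 15 feeding links.
C = L / S² = 15 / 100 = 0.1500 ≈ 0.150.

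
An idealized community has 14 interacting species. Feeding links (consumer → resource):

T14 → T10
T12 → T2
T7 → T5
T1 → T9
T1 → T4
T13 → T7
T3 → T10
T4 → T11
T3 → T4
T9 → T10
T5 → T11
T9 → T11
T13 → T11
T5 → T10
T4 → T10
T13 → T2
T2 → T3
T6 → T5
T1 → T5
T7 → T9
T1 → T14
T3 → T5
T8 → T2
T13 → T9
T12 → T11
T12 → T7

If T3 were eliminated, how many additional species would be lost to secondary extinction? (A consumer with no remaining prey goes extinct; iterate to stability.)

Remove T3.
Round 1: T2 (all prey gone) → extinct.
Round 2: T8 (all prey gone) → extinct.
No further losses. Total secondary extinctions: 2.

2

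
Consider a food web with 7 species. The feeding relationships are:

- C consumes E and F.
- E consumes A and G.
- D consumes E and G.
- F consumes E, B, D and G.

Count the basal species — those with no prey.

3

Basal species (no prey listed): G, B, A.
Count: 3.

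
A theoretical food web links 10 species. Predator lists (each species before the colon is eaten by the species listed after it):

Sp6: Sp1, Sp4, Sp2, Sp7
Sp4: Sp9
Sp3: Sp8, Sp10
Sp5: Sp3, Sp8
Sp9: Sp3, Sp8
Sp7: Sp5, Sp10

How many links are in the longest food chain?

4 links

One longest chain: Sp6 → Sp7 → Sp5 → Sp3 → Sp8.
It has 5 species and 4 links.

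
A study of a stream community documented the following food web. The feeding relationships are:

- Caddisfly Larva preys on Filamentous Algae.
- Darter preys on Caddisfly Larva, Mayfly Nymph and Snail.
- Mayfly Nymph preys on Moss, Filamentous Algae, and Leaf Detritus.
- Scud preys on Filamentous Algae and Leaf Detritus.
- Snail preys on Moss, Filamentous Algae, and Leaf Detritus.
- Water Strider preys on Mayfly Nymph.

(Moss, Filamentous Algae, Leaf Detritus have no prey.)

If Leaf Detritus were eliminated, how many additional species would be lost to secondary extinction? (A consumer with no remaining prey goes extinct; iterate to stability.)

0

Remove Leaf Detritus.
Every predator of it retains at least one other prey: Scud still has Filamentous Algae; Snail still has Moss, Filamentous Algae; Mayfly Nymph still has Moss, Filamentous Algae.
No consumer loses all prey, so no secondary extinctions occur.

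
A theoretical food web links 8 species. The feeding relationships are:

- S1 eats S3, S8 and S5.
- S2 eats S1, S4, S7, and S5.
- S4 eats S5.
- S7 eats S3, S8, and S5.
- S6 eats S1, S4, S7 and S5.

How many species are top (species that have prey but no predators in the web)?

Top species (has prey, but nothing eats it): S6, S2.
Count: 2.

2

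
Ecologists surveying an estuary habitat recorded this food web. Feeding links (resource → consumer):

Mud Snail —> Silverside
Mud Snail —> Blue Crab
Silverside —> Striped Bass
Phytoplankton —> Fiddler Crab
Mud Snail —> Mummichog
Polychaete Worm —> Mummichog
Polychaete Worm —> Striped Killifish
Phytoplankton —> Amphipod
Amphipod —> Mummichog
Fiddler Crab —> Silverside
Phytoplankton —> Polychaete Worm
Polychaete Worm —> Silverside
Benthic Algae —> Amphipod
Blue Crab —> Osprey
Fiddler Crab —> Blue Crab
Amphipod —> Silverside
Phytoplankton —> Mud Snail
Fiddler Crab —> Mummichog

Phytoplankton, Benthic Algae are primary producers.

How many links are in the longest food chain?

One longest chain: Phytoplankton → Mud Snail → Blue Crab → Osprey.
It has 4 species and 3 links.

3 links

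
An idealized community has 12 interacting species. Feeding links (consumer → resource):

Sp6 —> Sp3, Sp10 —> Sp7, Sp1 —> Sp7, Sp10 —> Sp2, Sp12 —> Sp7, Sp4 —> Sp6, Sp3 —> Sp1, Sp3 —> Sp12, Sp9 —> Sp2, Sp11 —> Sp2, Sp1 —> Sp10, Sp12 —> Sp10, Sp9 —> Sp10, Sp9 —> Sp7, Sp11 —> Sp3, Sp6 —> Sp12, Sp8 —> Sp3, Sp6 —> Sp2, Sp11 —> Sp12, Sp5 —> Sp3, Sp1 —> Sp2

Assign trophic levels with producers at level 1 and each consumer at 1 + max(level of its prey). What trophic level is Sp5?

Sp7 is a producer → level 1.
Sp10 eats Sp7 (level 1); other prey at levels: Sp2 1 → level 2.
Sp12 eats Sp10 (level 2); other prey at levels: Sp7 1 → level 3.
Sp3 eats Sp12 (level 3); other prey at levels: Sp1 3 → level 4.
Sp5 eats Sp3 → level 5.

Trophic level 5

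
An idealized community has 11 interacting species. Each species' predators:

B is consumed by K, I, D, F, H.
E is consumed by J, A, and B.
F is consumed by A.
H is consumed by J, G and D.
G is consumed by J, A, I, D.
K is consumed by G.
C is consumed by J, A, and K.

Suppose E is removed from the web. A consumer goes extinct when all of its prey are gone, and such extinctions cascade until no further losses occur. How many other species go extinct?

3

Remove E.
Round 1: B (all prey gone) → extinct.
Round 2: H (all prey gone), F (all prey gone) → extinct.
No further losses. Total secondary extinctions: 3.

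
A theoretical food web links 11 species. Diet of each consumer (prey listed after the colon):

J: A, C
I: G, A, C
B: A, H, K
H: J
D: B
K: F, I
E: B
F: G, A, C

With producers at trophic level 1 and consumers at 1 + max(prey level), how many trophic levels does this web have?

5

Producers (level 1): G, A, C.
A → J → H → B → D gives D level 5.
No species has a prey at level 5, so no species reaches level 6.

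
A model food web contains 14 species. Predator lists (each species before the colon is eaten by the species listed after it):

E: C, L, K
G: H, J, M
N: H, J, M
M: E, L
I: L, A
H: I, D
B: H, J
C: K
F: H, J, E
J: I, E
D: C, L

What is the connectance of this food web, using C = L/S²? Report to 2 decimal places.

C = 0.13

The web has S = 14 species and L = 25 feeding links.
C = L / S² = 25 / 196 = 0.1276 ≈ 0.13.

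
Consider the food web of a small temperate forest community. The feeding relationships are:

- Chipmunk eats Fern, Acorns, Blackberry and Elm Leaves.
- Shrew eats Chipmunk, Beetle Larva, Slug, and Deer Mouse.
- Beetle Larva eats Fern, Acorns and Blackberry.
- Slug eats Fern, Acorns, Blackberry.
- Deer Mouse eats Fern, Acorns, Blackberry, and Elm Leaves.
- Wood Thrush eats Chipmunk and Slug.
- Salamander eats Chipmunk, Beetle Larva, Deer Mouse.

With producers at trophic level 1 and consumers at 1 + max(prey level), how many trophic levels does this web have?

3

Producers (level 1): Acorns, Fern, Elm Leaves, Blackberry.
Acorns → Beetle Larva → Shrew gives Shrew level 3.
No species has a prey at level 3, so no species reaches level 4.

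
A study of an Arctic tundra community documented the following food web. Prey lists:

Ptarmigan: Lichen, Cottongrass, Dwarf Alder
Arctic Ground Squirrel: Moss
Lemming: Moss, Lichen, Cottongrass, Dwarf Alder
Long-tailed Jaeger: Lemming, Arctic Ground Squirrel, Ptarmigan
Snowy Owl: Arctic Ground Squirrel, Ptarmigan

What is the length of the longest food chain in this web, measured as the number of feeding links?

One longest chain: Moss → Lemming → Long-tailed Jaeger.
It has 3 species and 2 links.

2 links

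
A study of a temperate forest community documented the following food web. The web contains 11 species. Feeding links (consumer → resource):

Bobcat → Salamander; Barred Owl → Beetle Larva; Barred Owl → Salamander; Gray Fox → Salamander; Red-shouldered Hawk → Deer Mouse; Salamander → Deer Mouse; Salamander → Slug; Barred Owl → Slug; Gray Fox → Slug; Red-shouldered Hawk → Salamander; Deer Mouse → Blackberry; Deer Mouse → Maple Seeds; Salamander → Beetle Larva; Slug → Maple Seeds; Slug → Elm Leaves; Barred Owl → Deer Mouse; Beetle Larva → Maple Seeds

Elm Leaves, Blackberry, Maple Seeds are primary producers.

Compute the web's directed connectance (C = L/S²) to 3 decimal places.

The web has S = 11 species and L = 17 feeding links.
C = L / S² = 17 / 121 = 0.1405 ≈ 0.140.

C = 0.140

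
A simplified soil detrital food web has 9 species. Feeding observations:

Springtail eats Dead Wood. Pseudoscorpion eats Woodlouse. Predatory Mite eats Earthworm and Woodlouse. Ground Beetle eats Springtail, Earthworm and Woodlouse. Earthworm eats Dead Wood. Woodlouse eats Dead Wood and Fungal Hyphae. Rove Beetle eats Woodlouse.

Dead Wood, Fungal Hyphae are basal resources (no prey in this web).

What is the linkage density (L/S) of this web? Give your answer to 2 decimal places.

There are L = 11 links among S = 9 species.
L/S = 11/9 = 1.2222 ≈ 1.22.

L/S = 1.22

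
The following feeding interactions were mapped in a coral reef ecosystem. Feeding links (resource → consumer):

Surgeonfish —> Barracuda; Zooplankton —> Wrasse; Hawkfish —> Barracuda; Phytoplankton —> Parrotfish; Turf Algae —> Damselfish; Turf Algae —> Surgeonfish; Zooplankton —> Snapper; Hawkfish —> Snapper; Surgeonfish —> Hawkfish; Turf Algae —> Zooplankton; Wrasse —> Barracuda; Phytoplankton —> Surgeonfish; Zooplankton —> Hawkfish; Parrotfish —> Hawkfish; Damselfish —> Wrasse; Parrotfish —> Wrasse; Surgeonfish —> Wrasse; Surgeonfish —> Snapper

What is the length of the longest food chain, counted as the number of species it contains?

4 species

One longest chain: Turf Algae → Zooplankton → Hawkfish → Snapper.
It has 4 species and 3 links.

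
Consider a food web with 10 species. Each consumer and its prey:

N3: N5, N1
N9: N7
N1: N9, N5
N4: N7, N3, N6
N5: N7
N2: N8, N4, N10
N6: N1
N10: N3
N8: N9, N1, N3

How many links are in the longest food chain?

5 links

One longest chain: N7 → N9 → N1 → N3 → N10 → N2.
It has 6 species and 5 links.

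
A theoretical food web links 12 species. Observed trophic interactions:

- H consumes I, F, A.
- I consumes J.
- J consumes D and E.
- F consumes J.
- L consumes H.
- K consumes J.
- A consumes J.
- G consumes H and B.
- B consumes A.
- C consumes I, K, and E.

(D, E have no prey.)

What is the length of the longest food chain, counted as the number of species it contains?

One longest chain: D → J → A → B → G.
It has 5 species and 4 links.

5 species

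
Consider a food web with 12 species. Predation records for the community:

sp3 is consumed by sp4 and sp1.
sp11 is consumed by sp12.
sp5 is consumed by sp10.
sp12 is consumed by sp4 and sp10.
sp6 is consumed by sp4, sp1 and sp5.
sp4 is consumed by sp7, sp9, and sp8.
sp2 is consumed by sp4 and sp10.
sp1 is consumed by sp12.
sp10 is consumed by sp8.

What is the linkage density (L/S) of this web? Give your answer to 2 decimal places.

There are L = 16 links among S = 12 species.
L/S = 16/12 = 1.3333 ≈ 1.33.

L/S = 1.33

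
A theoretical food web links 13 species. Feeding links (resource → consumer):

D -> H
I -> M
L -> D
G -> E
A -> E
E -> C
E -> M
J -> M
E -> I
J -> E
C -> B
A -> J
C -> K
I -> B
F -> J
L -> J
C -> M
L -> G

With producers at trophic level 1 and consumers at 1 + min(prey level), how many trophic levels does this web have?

Producers (level 1): F, A, L.
Following each consumer down to its lowest-level prey: A → E → C → K (levels 1 through 4).
All prey of K (C 3) are at level 3 or above, so K is at level 1 + 3 = 4.
Every consumer has at least one prey at level 3 or below, so none exceeds level 4.

4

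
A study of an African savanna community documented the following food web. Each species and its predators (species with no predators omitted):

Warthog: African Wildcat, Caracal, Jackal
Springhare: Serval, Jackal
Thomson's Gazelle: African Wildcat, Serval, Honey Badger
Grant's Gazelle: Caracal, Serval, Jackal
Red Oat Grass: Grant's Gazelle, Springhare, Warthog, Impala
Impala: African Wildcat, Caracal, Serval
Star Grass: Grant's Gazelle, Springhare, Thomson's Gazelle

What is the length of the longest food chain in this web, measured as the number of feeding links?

One longest chain: Star Grass → Thomson's Gazelle → African Wildcat.
It has 3 species and 2 links.

2 links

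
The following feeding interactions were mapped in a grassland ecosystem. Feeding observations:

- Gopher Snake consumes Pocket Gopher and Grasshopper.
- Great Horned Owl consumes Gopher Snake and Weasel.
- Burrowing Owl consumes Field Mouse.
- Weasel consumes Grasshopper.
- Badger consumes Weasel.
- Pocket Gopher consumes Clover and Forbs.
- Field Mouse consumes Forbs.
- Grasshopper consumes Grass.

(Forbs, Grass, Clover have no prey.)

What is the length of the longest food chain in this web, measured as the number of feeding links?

3 links

One longest chain: Grass → Grasshopper → Weasel → Great Horned Owl.
It has 4 species and 3 links.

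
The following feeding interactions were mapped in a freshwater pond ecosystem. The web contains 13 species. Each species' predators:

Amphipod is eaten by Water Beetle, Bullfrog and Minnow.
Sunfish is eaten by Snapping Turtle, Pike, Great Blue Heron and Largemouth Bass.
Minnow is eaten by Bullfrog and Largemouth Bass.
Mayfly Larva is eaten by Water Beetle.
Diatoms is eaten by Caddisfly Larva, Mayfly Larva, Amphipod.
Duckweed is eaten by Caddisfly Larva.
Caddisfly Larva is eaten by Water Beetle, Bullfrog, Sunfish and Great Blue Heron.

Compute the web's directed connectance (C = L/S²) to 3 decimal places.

The web has S = 13 species and L = 18 feeding links.
C = L / S² = 18 / 169 = 0.1065 ≈ 0.107.

C = 0.107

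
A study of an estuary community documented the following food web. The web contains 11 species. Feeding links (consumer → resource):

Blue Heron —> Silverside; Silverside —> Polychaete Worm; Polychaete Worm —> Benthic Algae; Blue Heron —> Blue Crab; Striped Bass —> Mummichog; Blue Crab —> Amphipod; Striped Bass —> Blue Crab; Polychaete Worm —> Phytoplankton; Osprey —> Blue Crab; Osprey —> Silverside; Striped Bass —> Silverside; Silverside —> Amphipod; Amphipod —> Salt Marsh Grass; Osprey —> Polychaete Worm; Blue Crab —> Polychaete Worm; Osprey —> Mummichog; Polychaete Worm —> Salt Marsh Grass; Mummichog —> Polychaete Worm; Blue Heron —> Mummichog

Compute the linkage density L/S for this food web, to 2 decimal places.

L/S = 1.73

There are L = 19 links among S = 11 species.
L/S = 19/11 = 1.7273 ≈ 1.73.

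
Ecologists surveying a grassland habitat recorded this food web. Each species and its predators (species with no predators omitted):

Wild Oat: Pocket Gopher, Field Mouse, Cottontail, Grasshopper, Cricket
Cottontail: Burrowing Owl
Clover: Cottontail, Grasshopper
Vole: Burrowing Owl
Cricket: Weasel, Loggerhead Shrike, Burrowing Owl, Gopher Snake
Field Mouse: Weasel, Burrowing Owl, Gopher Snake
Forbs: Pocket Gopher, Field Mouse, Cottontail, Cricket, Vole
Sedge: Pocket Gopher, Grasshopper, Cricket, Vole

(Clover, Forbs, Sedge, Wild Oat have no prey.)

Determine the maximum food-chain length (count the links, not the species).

2 links

One longest chain: Forbs → Cricket → Weasel.
It has 3 species and 2 links.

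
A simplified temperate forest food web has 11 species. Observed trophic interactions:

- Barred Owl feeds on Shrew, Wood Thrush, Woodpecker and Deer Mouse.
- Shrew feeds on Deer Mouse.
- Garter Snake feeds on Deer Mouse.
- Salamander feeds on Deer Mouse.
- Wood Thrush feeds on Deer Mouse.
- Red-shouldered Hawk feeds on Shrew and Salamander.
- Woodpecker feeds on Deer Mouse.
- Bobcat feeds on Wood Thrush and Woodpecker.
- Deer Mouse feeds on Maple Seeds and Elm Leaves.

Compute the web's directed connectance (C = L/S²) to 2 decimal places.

The web has S = 11 species and L = 15 feeding links.
C = L / S² = 15 / 121 = 0.1240 ≈ 0.12.

C = 0.12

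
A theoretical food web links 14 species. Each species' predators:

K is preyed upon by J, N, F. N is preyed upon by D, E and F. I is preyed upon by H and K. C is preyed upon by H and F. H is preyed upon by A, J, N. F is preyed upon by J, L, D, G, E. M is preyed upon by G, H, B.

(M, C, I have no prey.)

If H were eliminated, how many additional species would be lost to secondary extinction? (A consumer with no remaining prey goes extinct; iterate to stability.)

1

Remove H.
Round 1: A (all prey gone) → extinct.
No further losses. Total secondary extinctions: 1.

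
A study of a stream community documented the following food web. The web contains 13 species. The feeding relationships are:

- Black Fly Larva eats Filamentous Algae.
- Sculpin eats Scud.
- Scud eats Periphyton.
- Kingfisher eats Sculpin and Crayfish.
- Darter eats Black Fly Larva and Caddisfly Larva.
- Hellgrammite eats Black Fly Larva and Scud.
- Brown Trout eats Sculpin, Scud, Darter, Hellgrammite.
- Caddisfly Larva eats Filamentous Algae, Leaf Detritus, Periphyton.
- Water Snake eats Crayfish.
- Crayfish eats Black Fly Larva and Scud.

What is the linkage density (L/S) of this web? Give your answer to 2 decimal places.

L/S = 1.46

There are L = 19 links among S = 13 species.
L/S = 19/13 = 1.4615 ≈ 1.46.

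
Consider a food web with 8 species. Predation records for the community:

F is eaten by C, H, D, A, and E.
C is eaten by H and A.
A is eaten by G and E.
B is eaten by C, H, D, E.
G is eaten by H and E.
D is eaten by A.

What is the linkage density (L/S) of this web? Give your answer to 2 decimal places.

There are L = 16 links among S = 8 species.
L/S = 16/8 = 2.0000 ≈ 2.00.

L/S = 2.00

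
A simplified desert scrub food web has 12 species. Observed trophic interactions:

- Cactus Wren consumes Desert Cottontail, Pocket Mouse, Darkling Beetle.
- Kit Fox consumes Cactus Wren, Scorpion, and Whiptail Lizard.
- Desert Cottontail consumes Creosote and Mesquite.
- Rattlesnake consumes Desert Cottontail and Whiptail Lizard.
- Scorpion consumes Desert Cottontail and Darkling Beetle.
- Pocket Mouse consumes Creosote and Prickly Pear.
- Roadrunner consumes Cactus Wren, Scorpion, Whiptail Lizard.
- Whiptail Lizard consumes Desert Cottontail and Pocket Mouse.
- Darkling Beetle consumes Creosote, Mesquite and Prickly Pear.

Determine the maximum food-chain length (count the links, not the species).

3 links

One longest chain: Mesquite → Desert Cottontail → Whiptail Lizard → Rattlesnake.
It has 4 species and 3 links.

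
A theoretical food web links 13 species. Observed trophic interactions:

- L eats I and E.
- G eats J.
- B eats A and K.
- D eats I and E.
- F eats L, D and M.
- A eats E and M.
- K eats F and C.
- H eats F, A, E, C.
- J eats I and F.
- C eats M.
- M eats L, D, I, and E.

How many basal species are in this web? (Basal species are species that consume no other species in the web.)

Basal species (no prey listed): E, I.
Count: 2.

2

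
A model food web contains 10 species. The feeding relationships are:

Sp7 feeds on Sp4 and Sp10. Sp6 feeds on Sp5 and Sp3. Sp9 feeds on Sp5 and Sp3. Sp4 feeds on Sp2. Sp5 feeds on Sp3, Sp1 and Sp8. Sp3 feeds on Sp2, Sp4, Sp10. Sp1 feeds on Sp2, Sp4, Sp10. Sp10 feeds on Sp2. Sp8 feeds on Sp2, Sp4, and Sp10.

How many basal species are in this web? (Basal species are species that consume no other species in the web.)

Basal species (no prey listed): Sp2.
Count: 1.

1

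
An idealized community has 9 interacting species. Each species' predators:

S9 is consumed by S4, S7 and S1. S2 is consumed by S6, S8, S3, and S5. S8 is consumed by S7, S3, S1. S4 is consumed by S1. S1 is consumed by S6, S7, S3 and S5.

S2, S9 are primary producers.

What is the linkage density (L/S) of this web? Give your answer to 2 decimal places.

L/S = 1.67

There are L = 15 links among S = 9 species.
L/S = 15/9 = 1.6667 ≈ 1.67.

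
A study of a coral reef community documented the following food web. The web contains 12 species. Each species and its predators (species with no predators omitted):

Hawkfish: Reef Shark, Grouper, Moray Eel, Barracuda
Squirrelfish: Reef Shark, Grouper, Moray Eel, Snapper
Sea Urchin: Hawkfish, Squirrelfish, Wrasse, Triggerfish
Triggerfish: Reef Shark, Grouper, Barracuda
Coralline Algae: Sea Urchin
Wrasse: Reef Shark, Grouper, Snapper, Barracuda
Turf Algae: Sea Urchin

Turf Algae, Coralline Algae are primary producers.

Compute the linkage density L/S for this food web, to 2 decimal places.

L/S = 1.75

There are L = 21 links among S = 12 species.
L/S = 21/12 = 1.7500 ≈ 1.75.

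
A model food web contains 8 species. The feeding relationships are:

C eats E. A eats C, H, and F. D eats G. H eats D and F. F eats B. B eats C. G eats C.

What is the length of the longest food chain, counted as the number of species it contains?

One longest chain: E → C → B → F → H → A.
It has 6 species and 5 links.

6 species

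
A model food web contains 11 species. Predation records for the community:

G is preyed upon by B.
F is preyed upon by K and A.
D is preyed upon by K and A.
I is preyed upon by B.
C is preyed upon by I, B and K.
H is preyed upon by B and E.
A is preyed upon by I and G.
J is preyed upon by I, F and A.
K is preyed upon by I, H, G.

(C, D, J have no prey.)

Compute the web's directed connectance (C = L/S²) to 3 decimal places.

The web has S = 11 species and L = 19 feeding links.
C = L / S² = 19 / 121 = 0.1570 ≈ 0.157.

C = 0.157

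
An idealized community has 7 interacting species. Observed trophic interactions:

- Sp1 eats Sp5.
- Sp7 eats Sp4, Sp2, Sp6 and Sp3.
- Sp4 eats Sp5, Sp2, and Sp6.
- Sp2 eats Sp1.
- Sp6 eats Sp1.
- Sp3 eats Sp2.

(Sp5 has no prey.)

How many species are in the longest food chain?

5 species

One longest chain: Sp5 → Sp1 → Sp6 → Sp4 → Sp7.
It has 5 species and 4 links.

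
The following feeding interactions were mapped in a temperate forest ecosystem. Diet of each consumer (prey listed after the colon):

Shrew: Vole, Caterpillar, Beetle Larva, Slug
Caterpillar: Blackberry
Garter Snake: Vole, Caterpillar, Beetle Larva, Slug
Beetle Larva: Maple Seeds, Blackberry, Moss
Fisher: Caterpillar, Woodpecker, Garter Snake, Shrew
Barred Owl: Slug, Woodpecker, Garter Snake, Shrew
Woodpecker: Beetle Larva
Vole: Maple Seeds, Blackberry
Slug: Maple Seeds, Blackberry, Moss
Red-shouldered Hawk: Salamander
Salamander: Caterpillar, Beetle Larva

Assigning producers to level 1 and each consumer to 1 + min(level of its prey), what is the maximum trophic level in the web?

Producers (level 1): Maple Seeds, Blackberry, Moss.
Following each consumer down to its lowest-level prey: Blackberry → Caterpillar → Salamander → Red-shouldered Hawk (levels 1 through 4).
All prey of Red-shouldered Hawk (Salamander 3) are at level 3 or above, so Red-shouldered Hawk is at level 1 + 3 = 4.
Every consumer has at least one prey at level 3 or below, so none exceeds level 4.

4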